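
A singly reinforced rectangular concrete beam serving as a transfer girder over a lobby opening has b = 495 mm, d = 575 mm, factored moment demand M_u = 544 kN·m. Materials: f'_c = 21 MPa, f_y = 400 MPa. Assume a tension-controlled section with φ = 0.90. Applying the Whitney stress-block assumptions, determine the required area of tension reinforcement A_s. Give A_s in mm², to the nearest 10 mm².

A_s ≈ 2980 mm²

M_n = M_u/φ = 544/0.90 = 604.444 kN·m.
With M_n = 0.85 f'_c a b (d − a/2), solve the quadratic for a:
a = d − √(d² − 2M_n/(0.85 f'_c b)) = 575 − √(575² − 2 × 604.444×10⁶/(0.85 × 21 × 495)) = 134.76 mm.
A_s = 0.85 f'_c a b / f_y = 0.85 × 21 × 134.76 × 495 / 400 = 2976.8 mm².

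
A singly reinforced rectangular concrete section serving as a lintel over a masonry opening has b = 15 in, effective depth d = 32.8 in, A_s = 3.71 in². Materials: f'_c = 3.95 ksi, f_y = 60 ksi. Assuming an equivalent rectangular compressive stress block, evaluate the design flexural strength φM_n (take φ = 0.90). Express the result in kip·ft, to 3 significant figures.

φM_n ≈ 511 kip·ft

T = A_s f_y = 3.71 × 60 = 222.6 kips.
a = T/(0.85 f'_c b) = 222.6/(0.85 × 3.95 × 15) = 4.420 in.
M_n = T(d − a/2) = 222.6 × (32.8 − 2.21) = 6809.3 kip·in = 6809.3/12 = 567.44 kip·ft.
φM_n = 0.90 × 567.44 = 510.70 kip·ft.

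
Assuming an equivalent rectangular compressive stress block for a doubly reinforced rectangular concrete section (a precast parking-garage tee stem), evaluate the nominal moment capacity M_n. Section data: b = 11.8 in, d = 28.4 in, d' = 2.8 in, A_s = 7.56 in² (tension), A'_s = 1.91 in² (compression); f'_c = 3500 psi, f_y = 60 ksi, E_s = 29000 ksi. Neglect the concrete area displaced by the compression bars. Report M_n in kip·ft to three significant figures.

M_n ≈ 910 kip·ft

Assume both steels yield.
a = (A_s − A'_s) f_y/(0.85 f'_c b) = (7.56 − 1.91) × 60/(0.85 × 3.5 × 11.8) = 9.657 in.
c = a/β₁ = 9.657/0.85 = 11.361 in; ε'_s = 0.003(c − d')/c = 0.0023 ≥ ε_y = 0.0021, so the compression steel yields.
M_n = (A_s − A'_s) f_y (d − a/2) + A'_s f_y (d − d') = 339 × (28.4 − 4.8285) + 114.6 × (28.4 − 2.8) = 7990.7 + 2933.8 = 10924.5 kip·in = 10924.5/12 = 910.38 kip·ft.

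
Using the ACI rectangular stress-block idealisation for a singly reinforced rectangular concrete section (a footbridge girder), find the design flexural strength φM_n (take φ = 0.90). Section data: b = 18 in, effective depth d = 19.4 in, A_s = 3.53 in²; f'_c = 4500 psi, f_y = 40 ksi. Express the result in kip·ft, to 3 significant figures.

T = A_s f_y = 3.53 × 40 = 141.2 kips.
a = T/(0.85 f'_c b) = 141.2/(0.85 × 4.5 × 18) = 2.051 in.
M_n = T(d − a/2) = 141.2 × (19.4 − 1.0255) = 2594.5 kip·in = 2594.5/12 = 216.21 kip·ft.
φM_n = 0.90 × 216.21 = 194.59 kip·ft.

φM_n ≈ 195 kip·ft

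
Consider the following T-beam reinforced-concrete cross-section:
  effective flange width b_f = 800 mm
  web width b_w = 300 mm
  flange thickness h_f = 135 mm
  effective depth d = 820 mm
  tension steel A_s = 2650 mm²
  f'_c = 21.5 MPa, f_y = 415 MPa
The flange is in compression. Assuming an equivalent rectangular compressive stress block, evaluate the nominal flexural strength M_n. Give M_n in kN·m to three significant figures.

M_n ≈ 860 kN·m

Tension: T = A_s f_y = 2650 × 415 = 1099750 N.
Try a within the flange: a = T/(0.85 f'_c b_f) = 1099750/(0.85 × 21.5 × 800) = 75.22 mm.
Since a = 75.22 ≤ h_f = 135 mm, the stress block lies entirely in the flange; analyse as a rectangular beam of width b_f.
M_n = T(d − a/2) = 1099750 × (820 − 37.61) = 860.43 × 10⁶ N·mm.
M_n = 860.43 kN·m.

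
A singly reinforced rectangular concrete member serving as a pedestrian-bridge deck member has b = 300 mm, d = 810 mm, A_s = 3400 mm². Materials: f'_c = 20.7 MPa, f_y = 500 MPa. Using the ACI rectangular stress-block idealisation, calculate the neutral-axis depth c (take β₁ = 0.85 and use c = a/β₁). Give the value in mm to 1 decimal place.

T = A_s f_y = 3400 × 500 = 1700000 N = 1700 kN.
Setting C = 0.85 f'_c a b equal to T: a = 1700000/(0.85 × 20.7 × 300) = 322.061 mm.
With β₁ = 0.85, c = a/β₁ = 322.061/0.85 = 378.9 mm.

c ≈ 378.9 mm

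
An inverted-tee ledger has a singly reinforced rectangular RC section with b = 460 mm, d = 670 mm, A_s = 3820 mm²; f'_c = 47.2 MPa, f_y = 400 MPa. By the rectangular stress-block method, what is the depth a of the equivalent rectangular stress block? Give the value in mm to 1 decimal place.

a ≈ 82.8 mm

T = A_s f_y = 3820 × 400 = 1528000 N = 1528 kN.
Setting C = 0.85 f'_c a b equal to T: a = 1528000/(0.85 × 47.2 × 460) = 82.8 mm.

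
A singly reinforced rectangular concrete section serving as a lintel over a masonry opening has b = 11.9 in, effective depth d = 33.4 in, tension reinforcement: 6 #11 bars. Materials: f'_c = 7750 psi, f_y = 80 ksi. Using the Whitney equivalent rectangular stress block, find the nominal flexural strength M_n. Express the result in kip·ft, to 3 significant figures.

A_s = 6 × 1.56 = 9.36 in².
T = A_s f_y = 9.36 × 80 = 748.8 kips.
a = T/(0.85 f'_c b) = 748.8/(0.85 × 7.75 × 11.9) = 9.552 in.
M_n = T(d − a/2) = 748.8 × (33.4 − 4.776) = 21433.7 kip·in = 21433.7/12 = 1786.14 kip·ft.

M_n ≈ 1790 kip·ft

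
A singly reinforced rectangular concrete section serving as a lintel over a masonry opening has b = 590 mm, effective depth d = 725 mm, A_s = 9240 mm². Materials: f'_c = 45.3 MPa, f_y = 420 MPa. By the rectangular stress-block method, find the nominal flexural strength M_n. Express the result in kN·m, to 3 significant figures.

M_n ≈ 2480 kN·m

T = A_s f_y = 9240 × 420 = 3880800 N = 3880.8 kN.
From C = T: a = T/(0.85 f'_c b) = 3880800/(0.85 × 45.3 × 590) = 170.83 mm.
M_n = T(d − a/2) = 3880.8 kN × (725 − 85.415) mm = 2482.10 kN·m.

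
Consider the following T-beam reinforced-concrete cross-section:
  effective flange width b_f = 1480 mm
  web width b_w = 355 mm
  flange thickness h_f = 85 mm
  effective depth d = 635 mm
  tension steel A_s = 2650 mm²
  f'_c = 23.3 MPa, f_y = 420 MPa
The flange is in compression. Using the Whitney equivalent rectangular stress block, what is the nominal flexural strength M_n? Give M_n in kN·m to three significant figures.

Tension: T = A_s f_y = 2650 × 420 = 1113000 N.
Try a within the flange: a = T/(0.85 f'_c b_f) = 1113000/(0.85 × 23.3 × 1480) = 37.97 mm.
Since a = 37.97 ≤ h_f = 85 mm, the stress block lies entirely in the flange; analyse as a rectangular beam of width b_f.
M_n = T(d − a/2) = 1113000 × (635 − 18.985) = 685.62 × 10⁶ N·mm.
M_n = 685.62 kN·m.

M_n ≈ 686 kN·m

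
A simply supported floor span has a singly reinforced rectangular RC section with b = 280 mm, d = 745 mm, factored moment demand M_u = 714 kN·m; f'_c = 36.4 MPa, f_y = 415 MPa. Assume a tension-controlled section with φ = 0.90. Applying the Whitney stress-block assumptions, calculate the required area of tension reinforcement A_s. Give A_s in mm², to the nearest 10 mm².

M_n = M_u/φ = 714/0.90 = 793.333 kN·m.
With M_n = 0.85 f'_c a b (d − a/2), solve the quadratic for a:
a = d − √(d² − 2M_n/(0.85 f'_c b)) = 745 − √(745² − 2 × 793.333×10⁶/(0.85 × 36.4 × 280)) = 135.18 mm.
A_s = 0.85 f'_c a b / f_y = 0.85 × 36.4 × 135.18 × 280 / 415 = 2821.9 mm².

A_s ≈ 2820 mm²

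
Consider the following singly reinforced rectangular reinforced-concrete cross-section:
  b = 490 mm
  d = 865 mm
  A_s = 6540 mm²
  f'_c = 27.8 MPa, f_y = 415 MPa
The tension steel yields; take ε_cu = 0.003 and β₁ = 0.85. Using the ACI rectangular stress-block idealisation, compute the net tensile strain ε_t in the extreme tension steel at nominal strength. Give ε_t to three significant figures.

ε_t ≈ 0.00641

a = A_s f_y/(0.85 f'_c b) = 234.40 mm.
β₁ = 0.85, so c = a/β₁ = 234.40/0.85 = 275.76 mm.
From the linear strain diagram with ε_cu = 0.003: ε_t = 0.003 (d − c)/c = 0.003 × (865 − 275.76)/275.76 = 0.00641.
Since ε_t ≥ 0.005, the section is tension-controlled.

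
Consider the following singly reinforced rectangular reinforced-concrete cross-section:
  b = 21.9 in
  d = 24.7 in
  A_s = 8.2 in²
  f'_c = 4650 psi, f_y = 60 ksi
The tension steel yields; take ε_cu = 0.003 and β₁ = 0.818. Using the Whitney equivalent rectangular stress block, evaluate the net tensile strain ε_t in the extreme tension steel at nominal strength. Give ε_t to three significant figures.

a = A_s f_y/(0.85 f'_c b) = 5.684 in.
β₁ = 0.818, so c = a/β₁ = 5.684/0.818 = 6.949 in.
From the linear strain diagram with ε_cu = 0.003: ε_t = 0.003 (d − c)/c = 0.003 × (24.7 − 6.949)/6.949 = 0.00766.
Since ε_t ≥ 0.005, the section is tension-controlled.

ε_t ≈ 0.00766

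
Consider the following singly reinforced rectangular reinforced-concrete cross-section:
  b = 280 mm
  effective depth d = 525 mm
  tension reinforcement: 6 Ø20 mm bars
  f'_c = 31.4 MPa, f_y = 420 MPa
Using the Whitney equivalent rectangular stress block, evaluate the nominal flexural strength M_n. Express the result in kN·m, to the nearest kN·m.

M_n ≈ 374 kN·m

A_s = 6 × 314 = 1884 mm².
T = A_s f_y = 1884 × 420 = 791280 N = 791.28 kN.
From C = T: a = T/(0.85 f'_c b) = 791280/(0.85 × 31.4 × 280) = 105.88 mm.
M_n = T(d − a/2) = 791.28 kN × (525 − 52.94) mm = 373.53 kN·m.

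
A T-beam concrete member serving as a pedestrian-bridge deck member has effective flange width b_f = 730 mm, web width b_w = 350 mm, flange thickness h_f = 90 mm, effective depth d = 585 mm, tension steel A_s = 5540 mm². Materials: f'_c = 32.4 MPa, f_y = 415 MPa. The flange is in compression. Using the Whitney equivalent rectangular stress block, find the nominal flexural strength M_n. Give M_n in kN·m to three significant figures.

M_n ≈ 1210 kN·m

Tension: T = A_s f_y = 5540 × 415 = 2299100 N.
Try a within the flange: a = T/(0.85 f'_c b_f) = 2299100/(0.85 × 32.4 × 730) = 114.36 mm.
a = 114.36 > h_f = 90 mm: the block extends into the web. Split into flange-overhang and web parts.
C_f = 0.85 f'_c (b_f − b_w) h_f = 0.85 × 32.4 × (730 − 350) × 90 = 941868 N.
Remaining web compression depth: a_w = (T − C_f)/(0.85 f'_c b_w) = (2299100 − 941868)/(0.85 × 32.4 × 350) = 140.81 mm.
M_n = C_f(d − h_f/2) + (T − C_f)(d − a_w/2) = 941868 × (585 − 45) + 1357232 × (585 − 70.405) = 508.61 + 698.42 = 1207.03 × 10⁶ N·mm.
M_n = 1207.03 kN·m.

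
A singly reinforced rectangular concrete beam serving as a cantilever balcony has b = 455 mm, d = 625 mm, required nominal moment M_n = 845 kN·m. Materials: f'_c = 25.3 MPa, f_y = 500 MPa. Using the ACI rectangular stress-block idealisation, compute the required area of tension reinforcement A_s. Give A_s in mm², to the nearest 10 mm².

A_s ≈ 3100 mm²

With M_n = 0.85 f'_c a b (d − a/2), solve the quadratic for a:
a = d − √(d² − 2M_n/(0.85 f'_c b)) = 625 − √(625² − 2 × 845×10⁶/(0.85 × 25.3 × 455)) = 158.19 mm.
A_s = 0.85 f'_c a b / f_y = 0.85 × 25.3 × 158.19 × 455 / 500 = 3095.7 mm².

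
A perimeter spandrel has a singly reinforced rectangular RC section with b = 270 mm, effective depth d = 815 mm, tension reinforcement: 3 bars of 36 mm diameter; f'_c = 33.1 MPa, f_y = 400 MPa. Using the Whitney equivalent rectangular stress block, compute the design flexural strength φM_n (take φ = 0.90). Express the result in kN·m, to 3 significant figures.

φM_n ≈ 808 kN·m

A_s = 3 × 1018 = 3054 mm².
T = A_s f_y = 3054 × 400 = 1221600 N = 1221.6 kN.
From C = T: a = T/(0.85 f'_c b) = 1221600/(0.85 × 33.1 × 270) = 160.81 mm.
M_n = T(d − a/2) = 1221.6 kN × (815 − 80.405) mm = 897.38 kN·m.
φM_n = 0.90 × 897.38 = 807.64 kN·m.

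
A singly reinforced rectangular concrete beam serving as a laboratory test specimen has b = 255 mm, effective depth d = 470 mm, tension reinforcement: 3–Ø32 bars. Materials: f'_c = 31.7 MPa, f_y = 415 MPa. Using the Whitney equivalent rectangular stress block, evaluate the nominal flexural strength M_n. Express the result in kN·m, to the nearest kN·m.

M_n ≈ 398 kN·m

A_s = 3 × 804 = 2412 mm².
T = A_s f_y = 2412 × 415 = 1000980 N = 1000.98 kN.
From C = T: a = T/(0.85 f'_c b) = 1000980/(0.85 × 31.7 × 255) = 145.68 mm.
M_n = T(d − a/2) = 1000.98 kN × (470 − 72.84) mm = 397.55 kN·m.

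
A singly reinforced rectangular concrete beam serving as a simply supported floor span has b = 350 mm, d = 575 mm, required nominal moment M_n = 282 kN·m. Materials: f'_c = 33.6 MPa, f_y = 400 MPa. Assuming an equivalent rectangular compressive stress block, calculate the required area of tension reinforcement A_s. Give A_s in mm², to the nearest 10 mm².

A_s ≈ 1280 mm²

With M_n = 0.85 f'_c a b (d − a/2), solve the quadratic for a:
a = d − √(d² − 2M_n/(0.85 f'_c b)) = 575 − √(575² − 2 × 282×10⁶/(0.85 × 33.6 × 350)) = 51.36 mm.
A_s = 0.85 f'_c a b / f_y = 0.85 × 33.6 × 51.36 × 350 / 400 = 1283.5 mm².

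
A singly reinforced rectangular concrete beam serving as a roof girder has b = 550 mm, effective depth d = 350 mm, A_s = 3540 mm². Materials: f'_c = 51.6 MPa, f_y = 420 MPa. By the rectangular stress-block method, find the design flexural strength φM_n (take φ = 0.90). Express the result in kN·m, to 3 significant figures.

T = A_s f_y = 3540 × 420 = 1486800 N = 1486.8 kN.
From C = T: a = T/(0.85 f'_c b) = 1486800/(0.85 × 51.6 × 550) = 61.63 mm.
M_n = T(d − a/2) = 1486.8 kN × (350 − 30.815) mm = 474.56 kN·m.
φM_n = 0.90 × 474.56 = 427.10 kN·m.

φM_n ≈ 427 kN·m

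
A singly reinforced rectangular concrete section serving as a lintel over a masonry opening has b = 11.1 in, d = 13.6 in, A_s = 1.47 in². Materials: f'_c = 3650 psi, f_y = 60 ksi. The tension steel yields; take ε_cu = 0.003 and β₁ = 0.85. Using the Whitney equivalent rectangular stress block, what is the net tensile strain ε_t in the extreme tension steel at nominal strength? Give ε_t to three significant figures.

a = A_s f_y/(0.85 f'_c b) = 2.561 in.
β₁ = 0.85, so c = a/β₁ = 2.561/0.85 = 3.013 in.
From the linear strain diagram with ε_cu = 0.003: ε_t = 0.003 (d − c)/c = 0.003 × (13.6 − 3.013)/3.013 = 0.0105.
Since ε_t ≥ 0.005, the section is tension-controlled.

ε_t ≈ 0.0105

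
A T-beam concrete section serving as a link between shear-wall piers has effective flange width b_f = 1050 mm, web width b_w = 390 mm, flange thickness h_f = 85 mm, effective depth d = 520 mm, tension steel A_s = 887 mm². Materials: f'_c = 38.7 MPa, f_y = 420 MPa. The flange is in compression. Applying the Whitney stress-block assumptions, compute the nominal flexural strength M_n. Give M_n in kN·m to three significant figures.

M_n ≈ 192 kN·m

Tension: T = A_s f_y = 887 × 420 = 372540 N.
Try a within the flange: a = T/(0.85 f'_c b_f) = 372540/(0.85 × 38.7 × 1050) = 10.79 mm.
Since a = 10.79 ≤ h_f = 85 mm, the stress block lies entirely in the flange; analyse as a rectangular beam of width b_f.
M_n = T(d − a/2) = 372540 × (520 − 5.395) = 191.71 × 10⁶ N·mm.
M_n = 191.71 kN·m.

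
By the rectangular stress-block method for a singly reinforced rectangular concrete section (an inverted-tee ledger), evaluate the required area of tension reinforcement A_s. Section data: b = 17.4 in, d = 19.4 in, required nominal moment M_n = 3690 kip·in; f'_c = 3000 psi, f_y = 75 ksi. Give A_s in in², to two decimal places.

A_s ≈ 2.90 in²

From M_n = 0.85 f'_c a b (d − a/2):
a = d − √(d² − 2M_n/(0.85 f'_c b)) = 19.4 − √(19.4² − 2 × 3690/(0.85 × 3 × 17.4)) = 4.908 in.
A_s = 0.85 f'_c a b / f_y = 0.85 × 3 × 4.908 × 17.4 / 75 = 2.904 in².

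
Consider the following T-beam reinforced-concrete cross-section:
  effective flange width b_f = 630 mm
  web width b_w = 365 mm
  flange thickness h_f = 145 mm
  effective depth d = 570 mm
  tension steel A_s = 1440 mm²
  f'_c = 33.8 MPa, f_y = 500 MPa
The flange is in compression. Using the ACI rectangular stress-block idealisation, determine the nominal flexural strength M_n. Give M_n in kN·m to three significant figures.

M_n ≈ 396 kN·m

Tension: T = A_s f_y = 1440 × 500 = 720000 N.
Try a within the flange: a = T/(0.85 f'_c b_f) = 720000/(0.85 × 33.8 × 630) = 39.78 mm.
Since a = 39.78 ≤ h_f = 145 mm, the stress block lies entirely in the flange; analyse as a rectangular beam of width b_f.
M_n = T(d − a/2) = 720000 × (570 − 19.89) = 396.08 × 10⁶ N·mm.
M_n = 396.08 kN·m.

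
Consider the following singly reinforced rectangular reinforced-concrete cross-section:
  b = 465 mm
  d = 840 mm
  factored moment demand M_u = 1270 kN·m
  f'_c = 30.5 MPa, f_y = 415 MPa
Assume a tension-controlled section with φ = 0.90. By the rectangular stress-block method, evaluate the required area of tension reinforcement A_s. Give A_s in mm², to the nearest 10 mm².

M_n = M_u/φ = 1270/0.90 = 1411.11 kN·m.
With M_n = 0.85 f'_c a b (d − a/2), solve the quadratic for a:
a = d − √(d² − 2M_n/(0.85 f'_c b)) = 840 − √(840² − 2 × 1411.11×10⁶/(0.85 × 30.5 × 465)) = 153.35 mm.
A_s = 0.85 f'_c a b / f_y = 0.85 × 30.5 × 153.35 × 465 / 415 = 4454.6 mm².

A_s ≈ 4450 mm²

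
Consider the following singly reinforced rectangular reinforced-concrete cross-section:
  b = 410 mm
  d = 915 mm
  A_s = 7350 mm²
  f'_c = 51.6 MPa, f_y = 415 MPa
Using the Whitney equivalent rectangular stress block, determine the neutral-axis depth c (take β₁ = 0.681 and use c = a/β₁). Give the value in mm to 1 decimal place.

T = A_s f_y = 7350 × 415 = 3050250 N = 3050.25 kN.
Setting C = 0.85 f'_c a b equal to T: a = 3050250/(0.85 × 51.6 × 410) = 169.622 mm.
With β₁ = 0.681, c = a/β₁ = 169.622/0.681 = 249.1 mm.

c ≈ 249.1 mm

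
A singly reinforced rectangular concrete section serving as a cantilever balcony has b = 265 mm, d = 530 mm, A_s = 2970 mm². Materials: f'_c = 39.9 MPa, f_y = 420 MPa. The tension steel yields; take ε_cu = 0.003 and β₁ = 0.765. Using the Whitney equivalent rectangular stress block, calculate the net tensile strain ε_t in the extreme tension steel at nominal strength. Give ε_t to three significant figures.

a = A_s f_y/(0.85 f'_c b) = 138.79 mm.
β₁ = 0.765, so c = a/β₁ = 138.79/0.765 = 181.42 mm.
From the linear strain diagram with ε_cu = 0.003: ε_t = 0.003 (d − c)/c = 0.003 × (530 − 181.42)/181.42 = 0.00576.
Since ε_t ≥ 0.005, the section is tension-controlled.

ε_t ≈ 0.00576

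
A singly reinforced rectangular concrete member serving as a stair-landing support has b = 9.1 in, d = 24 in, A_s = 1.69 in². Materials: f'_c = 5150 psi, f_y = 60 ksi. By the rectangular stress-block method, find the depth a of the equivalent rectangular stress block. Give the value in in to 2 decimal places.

a ≈ 2.55 in

T = A_s f_y = 1.69 × 60 = 101.4 kips.
a = T/(0.85 f'_c b) = 101.4/(0.85 × 5.15 × 9.1) = 2.55 in.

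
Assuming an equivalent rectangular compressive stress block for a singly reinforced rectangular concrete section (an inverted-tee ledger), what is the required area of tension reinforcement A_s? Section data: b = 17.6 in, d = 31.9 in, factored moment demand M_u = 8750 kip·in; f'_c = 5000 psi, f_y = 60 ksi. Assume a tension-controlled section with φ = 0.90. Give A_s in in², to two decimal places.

A_s ≈ 5.45 in²

M_n = M_u/φ = 8750/0.90 = 9722.22 kip·in.
From M_n = 0.85 f'_c a b (d − a/2):
a = d − √(d² − 2M_n/(0.85 f'_c b)) = 31.9 − √(31.9² − 2 × 9722.22/(0.85 × 5 × 17.6)) = 4.374 in.
A_s = 0.85 f'_c a b / f_y = 0.85 × 5 × 4.374 × 17.6 / 60 = 5.453 in².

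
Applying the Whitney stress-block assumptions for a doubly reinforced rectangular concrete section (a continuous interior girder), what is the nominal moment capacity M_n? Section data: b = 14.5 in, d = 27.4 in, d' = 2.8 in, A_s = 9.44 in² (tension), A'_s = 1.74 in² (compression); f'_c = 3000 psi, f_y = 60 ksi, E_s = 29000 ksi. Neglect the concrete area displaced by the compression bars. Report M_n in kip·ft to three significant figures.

Assume both steels yield.
a = (A_s − A'_s) f_y/(0.85 f'_c b) = (9.44 − 1.74) × 60/(0.85 × 3 × 14.5) = 12.495 in.
c = a/β₁ = 12.495/0.85 = 14.700 in; ε'_s = 0.003(c − d')/c = 0.0024 ≥ ε_y = 0.0021, so the compression steel yields.
M_n = (A_s − A'_s) f_y (d − a/2) + A'_s f_y (d − d') = 462 × (27.4 − 6.2475) + 104.4 × (27.4 − 2.8) = 9772.5 + 2568.2 = 12340.7 kip·in = 12340.7/12 = 1028.39 kip·ft.

M_n ≈ 1030 kip·ft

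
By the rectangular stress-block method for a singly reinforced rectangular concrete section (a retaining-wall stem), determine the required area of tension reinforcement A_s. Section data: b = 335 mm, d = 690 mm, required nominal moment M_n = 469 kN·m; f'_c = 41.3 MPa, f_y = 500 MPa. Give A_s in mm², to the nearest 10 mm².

A_s ≈ 1420 mm²

With M_n = 0.85 f'_c a b (d − a/2), solve the quadratic for a:
a = d − √(d² − 2M_n/(0.85 f'_c b)) = 690 − √(690² − 2 × 469×10⁶/(0.85 × 41.3 × 335)) = 60.45 mm.
A_s = 0.85 f'_c a b / f_y = 0.85 × 41.3 × 60.45 × 335 / 500 = 1421.8 mm².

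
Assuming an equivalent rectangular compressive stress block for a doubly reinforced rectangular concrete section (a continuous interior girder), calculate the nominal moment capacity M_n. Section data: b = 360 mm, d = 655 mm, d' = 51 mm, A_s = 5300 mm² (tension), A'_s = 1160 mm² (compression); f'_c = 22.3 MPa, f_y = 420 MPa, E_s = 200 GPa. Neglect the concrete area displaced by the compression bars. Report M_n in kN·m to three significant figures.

Assume both tension and compression steel yield.
Net tension couple steel: A_s − A'_s = 4140 mm².
a = (A_s − A'_s) f_y / (0.85 f'_c b) = 1738800/(0.85 × 22.3 × 360) = 254.81 mm.
c = a/β₁ = 254.81/0.85 = 299.78 mm; ε'_s = 0.003(c − d')/c = 0.0025 ≥ f_y/E_s = 0.0021, so compression steel does yield.
M_n = (A_s − A'_s) f_y (d − a/2) + A'_s f_y (d − d') = [1738800 × (655 − 127.405) + 487200 × (655 − 51)] × 10⁻⁶ = 917.38 + 294.27 = 1211.65 kN·m.

M_n ≈ 1210 kN·m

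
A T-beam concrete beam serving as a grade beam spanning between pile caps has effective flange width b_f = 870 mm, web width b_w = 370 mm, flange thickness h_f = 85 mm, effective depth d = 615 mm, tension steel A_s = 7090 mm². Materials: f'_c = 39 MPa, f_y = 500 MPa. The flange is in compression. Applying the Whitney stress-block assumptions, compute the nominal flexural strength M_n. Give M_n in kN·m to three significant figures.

Tension: T = A_s f_y = 7090 × 500 = 3545000 N.
Try a within the flange: a = T/(0.85 f'_c b_f) = 3545000/(0.85 × 39 × 870) = 122.92 mm.
a = 122.92 > h_f = 85 mm: the block extends into the web. Split into flange-overhang and web parts.
C_f = 0.85 f'_c (b_f − b_w) h_f = 0.85 × 39 × (870 − 370) × 85 = 1408875 N.
Remaining web compression depth: a_w = (T − C_f)/(0.85 f'_c b_w) = (3545000 − 1408875)/(0.85 × 39 × 370) = 174.16 mm.
M_n = C_f(d − h_f/2) + (T − C_f)(d − a_w/2) = 1408875 × (615 − 42.5) + 2136125 × (615 − 87.08) = 806.58 + 1127.70 = 1934.28 × 10⁶ N·mm.
M_n = 1934.28 kN·m.

M_n ≈ 1930 kN·m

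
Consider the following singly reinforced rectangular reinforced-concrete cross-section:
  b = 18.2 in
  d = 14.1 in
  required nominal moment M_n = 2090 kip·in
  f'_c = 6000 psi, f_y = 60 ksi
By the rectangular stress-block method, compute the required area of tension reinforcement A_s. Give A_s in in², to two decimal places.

From M_n = 0.85 f'_c a b (d − a/2):
a = d − √(d² − 2M_n/(0.85 f'_c b)) = 14.1 − √(14.1² − 2 × 2090/(0.85 × 6 × 18.2)) = 1.699 in.
A_s = 0.85 f'_c a b / f_y = 0.85 × 6 × 1.699 × 18.2 / 60 = 2.628 in².

A_s ≈ 2.63 in²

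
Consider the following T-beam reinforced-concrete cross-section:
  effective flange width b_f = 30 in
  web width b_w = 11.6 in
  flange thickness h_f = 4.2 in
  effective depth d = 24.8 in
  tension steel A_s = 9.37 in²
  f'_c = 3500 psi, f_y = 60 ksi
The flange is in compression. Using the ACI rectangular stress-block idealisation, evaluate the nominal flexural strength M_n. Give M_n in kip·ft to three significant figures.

M_n ≈ 988 kip·ft

Tension: T = A_s f_y = 9.37 × 60 = 562.2 kips.
Try a within the flange: a = T/(0.85 f'_c b_f) = 562.2/(0.85 × 3.5 × 30) = 6.299 in.
a = 6.299 > h_f = 4.2 in: the block extends into the web. Split into flange-overhang and web parts.
C_f = 0.85 f'_c (b_f − b_w) h_f = 0.85 × 3.5 × (30 − 11.6) × 4.2 = 229.9 kips.
Remaining web compression depth: a_w = (T − C_f)/(0.85 f'_c b_w) = (562.2 − 229.9)/(0.85 × 3.5 × 11.6) = 9.629 in.
M_n = C_f(d − h_f/2) + (T − C_f)(d − a_w/2) = 229.9 × (24.8 − 2.1) + 332.3 × (24.8 − 4.8145) = 5218.7 + 6641.2 = 11859.9 kip·in.
M_n = 11859.9/12 = 988.33 kip·ft.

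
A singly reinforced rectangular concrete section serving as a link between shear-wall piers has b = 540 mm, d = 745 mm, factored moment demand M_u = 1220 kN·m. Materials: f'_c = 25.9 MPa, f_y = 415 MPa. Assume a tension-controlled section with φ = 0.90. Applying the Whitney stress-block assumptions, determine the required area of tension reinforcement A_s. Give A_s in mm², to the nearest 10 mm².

A_s ≈ 4960 mm²

M_n = M_u/φ = 1220/0.90 = 1355.56 kN·m.
With M_n = 0.85 f'_c a b (d − a/2), solve the quadratic for a:
a = d − √(d² − 2M_n/(0.85 f'_c b)) = 745 − √(745² − 2 × 1355.56×10⁶/(0.85 × 25.9 × 540)) = 173.19 mm.
A_s = 0.85 f'_c a b / f_y = 0.85 × 25.9 × 173.19 × 540 / 415 = 4961.2 mm².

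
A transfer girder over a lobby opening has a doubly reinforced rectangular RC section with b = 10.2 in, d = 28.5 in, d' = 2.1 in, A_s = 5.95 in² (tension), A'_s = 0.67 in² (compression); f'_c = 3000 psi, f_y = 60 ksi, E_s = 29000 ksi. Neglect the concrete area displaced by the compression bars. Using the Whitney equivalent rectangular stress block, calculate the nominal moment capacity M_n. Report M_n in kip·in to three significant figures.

M_n ≈ 8160 kip·in

Assume both steels yield.
a = (A_s − A'_s) f_y/(0.85 f'_c b) = (5.95 − 0.67) × 60/(0.85 × 3 × 10.2) = 12.180 in.
c = a/β₁ = 12.180/0.85 = 14.329 in; ε'_s = 0.003(c − d')/c = 0.0026 ≥ ε_y = 0.0021, so the compression steel yields.
M_n = (A_s − A'_s) f_y (d − a/2) + A'_s f_y (d − d') = 316.8 × (28.5 − 6.09) + 40.2 × (28.5 − 2.1) = 7099.5 + 1061.3 = 8160.8 kip·in.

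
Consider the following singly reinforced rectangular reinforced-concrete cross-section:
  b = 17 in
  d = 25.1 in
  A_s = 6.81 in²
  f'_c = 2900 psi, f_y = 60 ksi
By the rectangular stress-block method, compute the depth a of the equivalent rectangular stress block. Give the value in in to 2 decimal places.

T = A_s f_y = 6.81 × 60 = 408.6 kips.
a = T/(0.85 f'_c b) = 408.6/(0.85 × 2.9 × 17) = 9.75 in.

a ≈ 9.75 in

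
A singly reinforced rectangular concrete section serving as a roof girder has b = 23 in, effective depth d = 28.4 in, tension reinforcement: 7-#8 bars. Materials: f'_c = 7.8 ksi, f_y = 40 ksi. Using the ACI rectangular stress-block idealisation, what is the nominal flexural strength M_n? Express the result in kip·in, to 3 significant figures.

A_s = 7 × 0.79 = 5.53 in².
T = A_s f_y = 5.53 × 40 = 221.2 kips.
a = T/(0.85 f'_c b) = 221.2/(0.85 × 7.8 × 23) = 1.451 in.
M_n = T(d − a/2) = 221.2 × (28.4 − 0.7255) = 6121.6 kip·in.

M_n ≈ 6120 kip·in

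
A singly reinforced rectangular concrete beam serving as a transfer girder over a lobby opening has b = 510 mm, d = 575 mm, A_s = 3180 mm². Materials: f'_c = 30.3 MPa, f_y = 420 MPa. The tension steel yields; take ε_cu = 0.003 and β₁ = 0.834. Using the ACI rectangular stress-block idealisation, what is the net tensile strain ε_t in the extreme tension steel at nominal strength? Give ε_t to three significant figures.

a = A_s f_y/(0.85 f'_c b) = 101.68 mm.
β₁ = 0.834, so c = a/β₁ = 101.68/0.834 = 121.92 mm.
From the linear strain diagram with ε_cu = 0.003: ε_t = 0.003 (d − c)/c = 0.003 × (575 − 121.92)/121.92 = 0.0111.
Since ε_t ≥ 0.005, the section is tension-controlled.

ε_t ≈ 0.0111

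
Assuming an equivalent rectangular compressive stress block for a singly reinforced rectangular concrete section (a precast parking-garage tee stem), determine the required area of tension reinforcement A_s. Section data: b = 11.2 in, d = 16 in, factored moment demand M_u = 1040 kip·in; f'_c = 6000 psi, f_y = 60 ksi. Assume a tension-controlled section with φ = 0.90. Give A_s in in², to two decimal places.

M_n = M_u/φ = 1040/0.90 = 1155.56 kip·in.
From M_n = 0.85 f'_c a b (d − a/2):
a = d − √(d² − 2M_n/(0.85 f'_c b)) = 16 − √(16² − 2 × 1155.56/(0.85 × 6 × 11.2)) = 1.319 in.
A_s = 0.85 f'_c a b / f_y = 0.85 × 6 × 1.319 × 11.2 / 60 = 1.256 in².

A_s ≈ 1.26 in²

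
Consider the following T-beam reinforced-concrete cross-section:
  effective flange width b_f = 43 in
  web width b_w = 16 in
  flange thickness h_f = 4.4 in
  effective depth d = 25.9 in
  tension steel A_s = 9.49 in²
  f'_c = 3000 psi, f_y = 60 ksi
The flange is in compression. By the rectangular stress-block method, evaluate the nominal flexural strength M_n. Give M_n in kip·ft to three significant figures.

M_n ≈ 1100 kip·ft

Tension: T = A_s f_y = 9.49 × 60 = 569.4 kips.
Try a within the flange: a = T/(0.85 f'_c b_f) = 569.4/(0.85 × 3 × 43) = 5.193 in.
a = 5.193 > h_f = 4.4 in: the block extends into the web. Split into flange-overhang and web parts.
C_f = 0.85 f'_c (b_f − b_w) h_f = 0.85 × 3 × (43 − 16) × 4.4 = 302.9 kips.
Remaining web compression depth: a_w = (T − C_f)/(0.85 f'_c b_w) = (569.4 − 302.9)/(0.85 × 3 × 16) = 6.532 in.
M_n = C_f(d − h_f/2) + (T − C_f)(d − a_w/2) = 302.9 × (25.9 − 2.2) + 266.5 × (25.9 − 3.266) = 7178.7 + 6032.0 = 13210.7 kip·in.
M_n = 13210.7/12 = 1100.89 kip·ft.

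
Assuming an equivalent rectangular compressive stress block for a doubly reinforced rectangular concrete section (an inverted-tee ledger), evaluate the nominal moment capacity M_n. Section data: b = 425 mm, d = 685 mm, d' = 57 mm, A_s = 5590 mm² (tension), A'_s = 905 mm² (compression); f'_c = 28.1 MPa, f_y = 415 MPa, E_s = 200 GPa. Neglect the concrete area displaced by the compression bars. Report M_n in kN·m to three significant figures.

Assume both tension and compression steel yield.
Net tension couple steel: A_s − A'_s = 4685 mm².
a = (A_s − A'_s) f_y / (0.85 f'_c b) = 1944275/(0.85 × 28.1 × 425) = 191.53 mm.
c = a/β₁ = 191.53/0.849 = 225.59 mm; ε'_s = 0.003(c − d')/c = 0.0022 ≥ f_y/E_s = 0.0021, so compression steel does yield.
M_n = (A_s − A'_s) f_y (d − a/2) + A'_s f_y (d − d') = [1944275 × (685 − 95.765) + 375575 × (685 − 57)] × 10⁻⁶ = 1145.63 + 235.86 = 1381.49 kN·m.

M_n ≈ 1380 kN·m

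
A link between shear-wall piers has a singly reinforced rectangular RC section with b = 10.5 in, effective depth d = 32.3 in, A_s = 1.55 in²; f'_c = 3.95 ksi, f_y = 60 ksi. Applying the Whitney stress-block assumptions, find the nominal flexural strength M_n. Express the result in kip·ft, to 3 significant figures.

T = A_s f_y = 1.55 × 60 = 93 kips.
a = T/(0.85 f'_c b) = 93/(0.85 × 3.95 × 10.5) = 2.638 in.
M_n = T(d − a/2) = 93 × (32.3 − 1.319) = 2881.2 kip·in = 2881.2/12 = 240.10 kip·ft.

M_n ≈ 240 kip·ft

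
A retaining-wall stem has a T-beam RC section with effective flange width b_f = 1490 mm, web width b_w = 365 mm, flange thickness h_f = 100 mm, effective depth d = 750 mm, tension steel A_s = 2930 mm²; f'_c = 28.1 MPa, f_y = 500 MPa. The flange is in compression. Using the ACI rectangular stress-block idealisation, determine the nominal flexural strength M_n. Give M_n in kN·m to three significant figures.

M_n ≈ 1070 kN·m

Tension: T = A_s f_y = 2930 × 500 = 1465000 N.
Try a within the flange: a = T/(0.85 f'_c b_f) = 1465000/(0.85 × 28.1 × 1490) = 41.16 mm.
Since a = 41.16 ≤ h_f = 100 mm, the stress block lies entirely in the flange; analyse as a rectangular beam of width b_f.
M_n = T(d − a/2) = 1465000 × (750 − 20.58) = 1068.60 × 10⁶ N·mm.
M_n = 1068.60 kN·m.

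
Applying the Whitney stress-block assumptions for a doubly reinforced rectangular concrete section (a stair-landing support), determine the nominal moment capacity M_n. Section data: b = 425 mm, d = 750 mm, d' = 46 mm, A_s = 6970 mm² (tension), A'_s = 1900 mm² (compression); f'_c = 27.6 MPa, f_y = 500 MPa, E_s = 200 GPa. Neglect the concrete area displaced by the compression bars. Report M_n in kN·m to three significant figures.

M_n ≈ 2250 kN·m

Assume both tension and compression steel yield.
Net tension couple steel: A_s − A'_s = 5070 mm².
a = (A_s − A'_s) f_y / (0.85 f'_c b) = 2535000/(0.85 × 27.6 × 425) = 254.25 mm.
c = a/β₁ = 254.25/0.85 = 299.12 mm; ε'_s = 0.003(c − d')/c = 0.0025 ≥ f_y/E_s = 0.0025, so compression steel does yield.
M_n = (A_s − A'_s) f_y (d − a/2) + A'_s f_y (d − d') = [2535000 × (750 − 127.125) + 950000 × (750 − 46)] × 10⁻⁶ = 1578.99 + 668.80 = 2247.79 kN·m.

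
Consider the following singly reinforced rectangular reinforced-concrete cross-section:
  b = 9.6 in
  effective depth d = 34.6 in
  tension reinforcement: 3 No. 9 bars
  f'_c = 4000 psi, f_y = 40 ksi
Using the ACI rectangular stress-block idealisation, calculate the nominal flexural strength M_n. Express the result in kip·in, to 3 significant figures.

M_n ≈ 3930 kip·in

A_s = 3 × 1 = 3 in².
T = A_s f_y = 3 × 40 = 120 kips.
a = T/(0.85 f'_c b) = 120/(0.85 × 4 × 9.6) = 3.676 in.
M_n = T(d − a/2) = 120 × (34.6 − 1.838) = 3931.4 kip·in.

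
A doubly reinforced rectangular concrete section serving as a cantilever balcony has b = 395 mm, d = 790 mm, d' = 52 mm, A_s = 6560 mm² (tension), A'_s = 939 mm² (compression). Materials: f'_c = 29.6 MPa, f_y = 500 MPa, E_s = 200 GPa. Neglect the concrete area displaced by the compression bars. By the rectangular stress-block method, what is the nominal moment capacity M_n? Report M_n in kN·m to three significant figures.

Assume both tension and compression steel yield.
Net tension couple steel: A_s − A'_s = 5621 mm².
a = (A_s − A'_s) f_y / (0.85 f'_c b) = 2810500/(0.85 × 29.6 × 395) = 282.80 mm.
c = a/β₁ = 282.80/0.839 = 337.07 mm; ε'_s = 0.003(c − d')/c = 0.0025 ≥ f_y/E_s = 0.0025, so compression steel does yield.
M_n = (A_s − A'_s) f_y (d − a/2) + A'_s f_y (d − d') = [2810500 × (790 − 141.4) + 469500 × (790 − 52)] × 10⁻⁶ = 1822.89 + 346.49 = 2169.38 kN·m.

M_n ≈ 2170 kN·m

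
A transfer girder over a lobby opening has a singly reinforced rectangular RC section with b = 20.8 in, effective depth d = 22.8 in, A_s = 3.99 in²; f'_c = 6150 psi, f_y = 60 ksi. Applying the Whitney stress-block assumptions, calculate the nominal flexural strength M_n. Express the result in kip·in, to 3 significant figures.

M_n ≈ 5190 kip·in

T = A_s f_y = 3.99 × 60 = 239.4 kips.
a = T/(0.85 f'_c b) = 239.4/(0.85 × 6.15 × 20.8) = 2.202 in.
M_n = T(d − a/2) = 239.4 × (22.8 − 1.101) = 5194.7 kip·in.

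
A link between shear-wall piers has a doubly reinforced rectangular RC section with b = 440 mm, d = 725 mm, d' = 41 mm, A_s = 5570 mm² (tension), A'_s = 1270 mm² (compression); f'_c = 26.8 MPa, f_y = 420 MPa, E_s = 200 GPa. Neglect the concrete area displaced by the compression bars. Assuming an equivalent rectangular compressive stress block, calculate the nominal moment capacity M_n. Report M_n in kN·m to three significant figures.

M_n ≈ 1510 kN·m

Assume both tension and compression steel yield.
Net tension couple steel: A_s − A'_s = 4300 mm².
a = (A_s − A'_s) f_y / (0.85 f'_c b) = 1806000/(0.85 × 26.8 × 440) = 180.18 mm.
c = a/β₁ = 180.18/0.85 = 211.98 mm; ε'_s = 0.003(c − d')/c = 0.0024 ≥ f_y/E_s = 0.0021, so compression steel does yield.
M_n = (A_s − A'_s) f_y (d − a/2) + A'_s f_y (d − d') = [1806000 × (725 − 90.09) + 533400 × (725 − 41)] × 10⁻⁶ = 1146.65 + 364.85 = 1511.50 kN·m.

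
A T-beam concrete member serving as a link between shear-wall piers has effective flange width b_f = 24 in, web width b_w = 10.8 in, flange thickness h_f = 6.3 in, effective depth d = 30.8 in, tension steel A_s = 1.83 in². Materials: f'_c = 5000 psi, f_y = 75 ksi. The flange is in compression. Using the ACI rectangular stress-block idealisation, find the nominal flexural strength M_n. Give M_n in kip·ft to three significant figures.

M_n ≈ 345 kip·ft

Tension: T = A_s f_y = 1.83 × 75 = 137.25 kips.
Try a within the flange: a = T/(0.85 f'_c b_f) = 137.25/(0.85 × 5 × 24) = 1.346 in.
Since a = 1.346 ≤ h_f = 6.3 in, the stress block lies entirely in the flange; analyse as a rectangular beam of width b_f.
M_n = T(d − a/2) = 137.25 × (30.8 − 0.673) = 4134.9 kip·in.
M_n = 4134.9/12 = 344.58 kip·ft.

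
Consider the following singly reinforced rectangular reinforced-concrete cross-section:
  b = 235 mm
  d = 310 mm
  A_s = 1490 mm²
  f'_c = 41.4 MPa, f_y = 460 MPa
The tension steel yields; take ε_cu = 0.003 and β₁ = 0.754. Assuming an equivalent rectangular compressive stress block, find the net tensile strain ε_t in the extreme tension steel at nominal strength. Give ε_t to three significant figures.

a = A_s f_y/(0.85 f'_c b) = 82.88 mm.
β₁ = 0.754, so c = a/β₁ = 82.88/0.754 = 109.92 mm.
From the linear strain diagram with ε_cu = 0.003: ε_t = 0.003 (d − c)/c = 0.003 × (310 − 109.92)/109.92 = 0.00546.
Since ε_t ≥ 0.005, the section is tension-controlled.

ε_t ≈ 0.00546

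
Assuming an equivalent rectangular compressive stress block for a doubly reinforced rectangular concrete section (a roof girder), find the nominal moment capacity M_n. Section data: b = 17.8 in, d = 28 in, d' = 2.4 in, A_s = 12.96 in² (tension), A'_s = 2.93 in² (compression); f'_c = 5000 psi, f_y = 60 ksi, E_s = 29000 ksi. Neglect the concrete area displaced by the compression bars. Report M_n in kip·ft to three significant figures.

Assume both steels yield.
a = (A_s − A'_s) f_y/(0.85 f'_c b) = (12.96 − 2.93) × 60/(0.85 × 5 × 17.8) = 7.955 in.
c = a/β₁ = 7.955/0.8 = 9.944 in; ε'_s = 0.003(c − d')/c = 0.0023 ≥ ε_y = 0.0021, so the compression steel yields.
M_n = (A_s − A'_s) f_y (d − a/2) + A'_s f_y (d − d') = 601.8 × (28 − 3.9775) + 175.8 × (28 − 2.4) = 14456.7 + 4500.5 = 18957.2 kip·in = 18957.2/12 = 1579.77 kip·ft.

M_n ≈ 1580 kip·ft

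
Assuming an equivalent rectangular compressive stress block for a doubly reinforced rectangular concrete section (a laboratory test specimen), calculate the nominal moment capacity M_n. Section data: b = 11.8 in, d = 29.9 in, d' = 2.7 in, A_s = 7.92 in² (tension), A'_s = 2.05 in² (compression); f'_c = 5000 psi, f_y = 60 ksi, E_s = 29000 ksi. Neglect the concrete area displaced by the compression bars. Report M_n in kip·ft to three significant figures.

Assume both steels yield.
a = (A_s − A'_s) f_y/(0.85 f'_c b) = (7.92 − 2.05) × 60/(0.85 × 5 × 11.8) = 7.023 in.
c = a/β₁ = 7.023/0.8 = 8.779 in; ε'_s = 0.003(c − d')/c = 0.0021 ≥ ε_y = 0.0021, so the compression steel yields.
M_n = (A_s − A'_s) f_y (d − a/2) + A'_s f_y (d − d') = 352.2 × (29.9 − 3.5115) + 123 × (29.9 − 2.7) = 9294.0 + 3345.6 = 12639.6 kip·in = 12639.6/12 = 1053.30 kip·ft.

M_n ≈ 1050 kip·ft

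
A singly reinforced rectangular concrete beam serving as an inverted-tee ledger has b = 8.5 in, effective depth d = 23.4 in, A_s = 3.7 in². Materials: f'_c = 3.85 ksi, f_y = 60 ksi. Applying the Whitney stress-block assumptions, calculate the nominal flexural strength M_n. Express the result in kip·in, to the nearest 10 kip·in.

M_n ≈ 4310 kip·in

T = A_s f_y = 3.7 × 60 = 222 kips.
a = T/(0.85 f'_c b) = 222/(0.85 × 3.85 × 8.5) = 7.981 in.
M_n = T(d − a/2) = 222 × (23.4 − 3.9905) = 4308.9 kip·in.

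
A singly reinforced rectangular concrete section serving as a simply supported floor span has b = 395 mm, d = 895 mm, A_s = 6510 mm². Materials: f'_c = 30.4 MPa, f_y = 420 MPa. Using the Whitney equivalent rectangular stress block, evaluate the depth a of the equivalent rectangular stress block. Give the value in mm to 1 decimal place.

a ≈ 267.9 mm

T = A_s f_y = 6510 × 420 = 2734200 N = 2734.2 kN.
Setting C = 0.85 f'_c a b equal to T: a = 2734200/(0.85 × 30.4 × 395) = 267.9 mm.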